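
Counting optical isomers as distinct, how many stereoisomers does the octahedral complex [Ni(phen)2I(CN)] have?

An octahedron has six vertices in three trans pairs; every non-trans pair is cis.
Each phen is bidentate and must span two cis positions.
Working through the distinct placements yields 2 geometric isomers: I and CN mutually trans; I and CN mutually cis (chiral).
One of these lacks any improper symmetry element and so occurs as an enantiomeric pair, giving 2 + 1 = 3 stereoisomers in total.

3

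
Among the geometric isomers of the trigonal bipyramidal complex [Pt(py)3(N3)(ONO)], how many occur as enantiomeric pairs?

A trigonal bipyramid has two axial and three equatorial sites, which are chemically inequivalent.
The distinct arrangements are (4 in all): N3 axial, ONO axial; N3 axial, ONO equatorial; N3 equatorial, ONO axial; N3 equatorial, ONO equatorial.
Each arrangement has an internal mirror plane or centre of symmetry, so none is chiral.

0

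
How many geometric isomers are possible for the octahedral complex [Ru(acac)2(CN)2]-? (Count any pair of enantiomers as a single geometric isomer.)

2

Each acac is bidentate and must span two cis positions.
Systematic placement gives 2 geometric isomers: CN trans; CN cis (chiral).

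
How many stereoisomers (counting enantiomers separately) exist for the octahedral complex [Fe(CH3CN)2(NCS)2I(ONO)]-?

In an octahedral complex each vertex has one trans partner and four cis neighbours.
Systematic placement gives 6 geometric isomers: CH3CN trans, NCS cis; CH3CN trans, NCS trans; CH3CN cis, NCS cis (3 arrangements, 2 chiral); CH3CN cis, NCS trans.
Of these, 2 lack any improper symmetry element and so occur as enantiomeric pairs, giving 6 + 2 = 8 stereoisomers in total.

8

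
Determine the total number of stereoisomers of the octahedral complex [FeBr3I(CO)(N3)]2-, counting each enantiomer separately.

5

There are 4 geometric isomers: Br mer (3 arrangements); Br fac (chiral).
One of these lacks any improper symmetry element and so occurs as an enantiomeric pair, giving 4 + 1 = 5 stereoisomers in total.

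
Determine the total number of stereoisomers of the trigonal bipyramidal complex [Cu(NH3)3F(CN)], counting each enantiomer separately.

4

The distinct arrangements are (4 in all): F axial, CN axial; F equatorial, CN axial; F axial, CN equatorial; F equatorial, CN equatorial.
Each arrangement has an internal mirror plane or centre of symmetry, so none is chiral.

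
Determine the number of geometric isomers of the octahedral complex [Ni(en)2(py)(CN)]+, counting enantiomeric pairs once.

2

The six octahedral sites form three mutually perpendicular trans pairs.
Each en is bidentate and must span two cis positions.
Working through the distinct placements yields 2 geometric isomers: py and CN mutually cis (chiral); py and CN mutually trans.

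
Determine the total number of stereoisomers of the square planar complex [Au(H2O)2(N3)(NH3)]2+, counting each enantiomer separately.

2

A square has two trans pairs of vertices; adjacent vertices are cis.
There are 2 geometric isomers: H2O cis; H2O trans.
Each arrangement has an internal mirror plane or centre of symmetry, so none is chiral.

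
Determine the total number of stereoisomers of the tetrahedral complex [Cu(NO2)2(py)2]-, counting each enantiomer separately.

1

All four vertices of a tetrahedron are equivalent and mutually adjacent, so cis/trans isomerism cannot arise.
Only one geometric arrangement is possible.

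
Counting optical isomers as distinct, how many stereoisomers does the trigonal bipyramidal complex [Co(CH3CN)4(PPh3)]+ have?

A trigonal bipyramid has two axial and three equatorial sites, which are chemically inequivalent.
Working through the distinct placements yields 2 geometric isomers: PPh3 equatorial; PPh3 axial.
Each arrangement has an internal mirror plane or centre of symmetry, so none is chiral.

2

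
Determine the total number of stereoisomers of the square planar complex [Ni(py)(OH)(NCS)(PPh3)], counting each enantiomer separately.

3

In a square planar complex each vertex has one trans partner and two cis neighbours.
There are 3 geometric isomers: (NCS/PPh3 trans, OH/py trans); (NCS/py trans, OH/PPh3 trans); (NCS/OH trans, PPh3/py trans).
Each arrangement has an internal mirror plane or centre of symmetry, so none is chiral.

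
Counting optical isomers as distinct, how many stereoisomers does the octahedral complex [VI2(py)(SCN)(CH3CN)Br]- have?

15

Exhaustive case analysis gives 9 geometric isomers.
Of these, 6 lack any improper symmetry element and so occur as enantiomeric pairs, giving 9 + 6 = 15 stereoisomers in total.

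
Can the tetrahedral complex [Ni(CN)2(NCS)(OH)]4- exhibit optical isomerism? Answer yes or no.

no

Only one geometric arrangement is possible.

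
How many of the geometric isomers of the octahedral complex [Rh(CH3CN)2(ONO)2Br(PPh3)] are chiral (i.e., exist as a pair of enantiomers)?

An octahedron has six vertices in three trans pairs; every non-trans pair is cis.
Systematic placement gives 6 geometric isomers: CH3CN cis, ONO cis (3 arrangements, 2 chiral); CH3CN cis, ONO trans; CH3CN trans, ONO cis; CH3CN trans, ONO trans.
Of these, 2 lack any improper symmetry element and so occur as enantiomeric pairs, giving 6 + 2 = 8 stereoisomers in total.

2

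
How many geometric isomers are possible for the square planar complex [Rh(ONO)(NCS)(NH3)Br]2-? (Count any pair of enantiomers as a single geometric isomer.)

In a square planar complex each vertex has one trans partner and two cis neighbours.
Working through the distinct placements yields 3 geometric isomers: (Br/NH3 trans, NCS/ONO trans); (Br/ONO trans, NCS/NH3 trans); (Br/NCS trans, NH3/ONO trans).

3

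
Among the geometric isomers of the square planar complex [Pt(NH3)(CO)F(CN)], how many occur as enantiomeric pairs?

0

A square has two trans pairs of vertices; adjacent vertices are cis.
There are 3 geometric isomers: (CN/F trans, CO/NH3 trans); (CN/NH3 trans, CO/F trans); (CN/CO trans, F/NH3 trans).
Each arrangement has an internal mirror plane or centre of symmetry, so none is chiral.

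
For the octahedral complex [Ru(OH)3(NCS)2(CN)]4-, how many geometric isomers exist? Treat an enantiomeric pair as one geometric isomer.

Systematic placement gives 3 geometric isomers: OH mer, NCS cis; OH mer, NCS trans; OH fac, NCS cis.

3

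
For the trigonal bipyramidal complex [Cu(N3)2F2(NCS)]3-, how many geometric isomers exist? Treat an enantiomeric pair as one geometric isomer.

A trigonal bipyramid has two axial and three equatorial sites, which are chemically inequivalent.
Systematic enumeration (placing each ligand type in turn and discarding arrangements equivalent by rotation or reflection) gives 5 geometric isomers.

5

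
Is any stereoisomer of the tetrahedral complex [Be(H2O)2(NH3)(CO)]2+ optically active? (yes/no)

no

Only one geometric arrangement is possible.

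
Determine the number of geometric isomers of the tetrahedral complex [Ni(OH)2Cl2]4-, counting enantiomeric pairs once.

1

All four vertices of a tetrahedron are equivalent and mutually adjacent, so cis/trans isomerism cannot arise.
Only one geometric arrangement is possible.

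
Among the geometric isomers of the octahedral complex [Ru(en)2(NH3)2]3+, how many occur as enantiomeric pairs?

An octahedron has six vertices in three trans pairs; every non-trans pair is cis.
Each en is bidentate and must span two cis positions.
Systematic placement gives 2 geometric isomers: NH3 trans; NH3 cis (chiral).
One of these lacks any improper symmetry element and so occurs as an enantiomeric pair, giving 2 + 1 = 3 stereoisomers in total.

1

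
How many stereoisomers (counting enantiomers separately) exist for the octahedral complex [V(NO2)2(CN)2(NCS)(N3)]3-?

In an octahedral complex each vertex has one trans partner and four cis neighbours.
There are 6 geometric isomers: NO2 trans, CN trans; NO2 cis, CN trans; NO2 trans, CN cis; NO2 cis, CN cis (3 arrangements, 2 chiral).
Of these, 2 lack any improper symmetry element and so occur as enantiomeric pairs, giving 6 + 2 = 8 stereoisomers in total.

8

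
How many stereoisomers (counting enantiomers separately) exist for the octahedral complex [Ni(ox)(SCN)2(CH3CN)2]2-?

An octahedron has six vertices in three trans pairs; every non-trans pair is cis.
Each ox is bidentate and must span two cis positions.
There are 3 geometric isomers: SCN cis, CH3CN trans; SCN cis, CH3CN cis (chiral); SCN trans, CH3CN cis.
One of these lacks any improper symmetry element and so occurs as an enantiomeric pair, giving 3 + 1 = 4 stereoisomers in total.

4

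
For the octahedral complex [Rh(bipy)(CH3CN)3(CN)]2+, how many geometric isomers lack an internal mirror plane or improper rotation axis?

The six octahedral sites form three mutually perpendicular trans pairs.
Each bipy is bidentate and must span two cis positions.
Systematic placement gives 2 geometric isomers: CH3CN mer; CH3CN fac.
Each arrangement has an internal mirror plane or centre of symmetry, so none is chiral.

0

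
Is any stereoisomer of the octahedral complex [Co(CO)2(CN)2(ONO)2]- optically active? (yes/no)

In an octahedral complex each vertex has one trans partner and four cis neighbours.
Working through the distinct placements yields 5 geometric isomers: CO trans, CN trans, ONO trans; CO cis, CN trans, ONO cis; CO cis, CN cis, ONO trans; CO cis, CN cis, ONO cis (chiral); CO trans, CN cis, ONO cis.
One of these lacks any improper symmetry element and so occurs as an enantiomeric pair, giving 5 + 1 = 6 stereoisomers in total.

yes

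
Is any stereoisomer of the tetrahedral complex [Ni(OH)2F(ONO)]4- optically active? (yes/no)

no

In a tetrahedral complex all four positions are equivalent and every pair of ligands is adjacent — there is no cis/trans distinction.
Only one geometric arrangement is possible.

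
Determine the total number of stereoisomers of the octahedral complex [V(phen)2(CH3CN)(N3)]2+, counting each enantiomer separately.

3

In an octahedral complex each vertex has one trans partner and four cis neighbours.
Each phen is bidentate and must span two cis positions.
There are 2 geometric isomers: CH3CN and N3 mutually trans; CH3CN and N3 mutually cis (chiral).
One of these lacks any improper symmetry element and so occurs as an enantiomeric pair, giving 2 + 1 = 3 stereoisomers in total.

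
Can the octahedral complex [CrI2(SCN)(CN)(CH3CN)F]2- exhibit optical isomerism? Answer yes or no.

yes

In an octahedral complex each vertex has one trans partner and four cis neighbours.
Exhaustive case analysis gives 9 geometric isomers.
Of these, 6 lack any improper symmetry element and so occur as enantiomeric pairs, giving 9 + 6 = 15 stereoisomers in total.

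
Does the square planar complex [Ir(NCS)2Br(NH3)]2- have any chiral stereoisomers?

A square has two trans pairs of vertices; adjacent vertices are cis.
The distinct arrangements are (2 in all): NCS cis; NCS trans.
Each arrangement has an internal mirror plane or centre of symmetry, so none is chiral.

no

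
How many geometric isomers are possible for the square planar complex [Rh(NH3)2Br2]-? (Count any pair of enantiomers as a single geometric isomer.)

A square has two trans pairs of vertices; adjacent vertices are cis.
The distinct arrangements are (2 in all): NH3 cis; NH3 trans.

2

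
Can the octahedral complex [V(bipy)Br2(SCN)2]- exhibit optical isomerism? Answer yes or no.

The six octahedral sites form three mutually perpendicular trans pairs.
Each bipy is bidentate and must span two cis positions.
Systematic placement gives 3 geometric isomers: Br trans, SCN cis; Br cis, SCN cis (chiral); Br cis, SCN trans.
One of these lacks any improper symmetry element and so occurs as an enantiomeric pair, giving 3 + 1 = 4 stereoisomers in total.

yes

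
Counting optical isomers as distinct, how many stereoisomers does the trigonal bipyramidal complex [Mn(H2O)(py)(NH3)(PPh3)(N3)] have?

20

In a trigonal bipyramid the two axial positions differ from the three equatorial ones.
Placing the ligands in turn and identifying arrangements related by rotation or reflection leaves 10 distinct geometric isomers.
Of these, 10 lack any improper symmetry element and so occur as enantiomeric pairs, giving 10 + 10 = 20 stereoisomers in total.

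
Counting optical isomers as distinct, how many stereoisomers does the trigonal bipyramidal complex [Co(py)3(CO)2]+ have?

In a trigonal bipyramid the two axial positions differ from the three equatorial ones.
There are 3 geometric isomers: CO both axial; CO one axial, one equatorial; CO both equatorial.
Each arrangement has an internal mirror plane or centre of symmetry, so none is chiral.

3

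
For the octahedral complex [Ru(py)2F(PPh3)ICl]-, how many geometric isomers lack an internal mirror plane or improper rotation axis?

6

In an octahedral complex each vertex has one trans partner and four cis neighbours.
Systematic enumeration (placing each ligand type in turn and discarding arrangements equivalent by rotation or reflection) gives 9 geometric isomers.
Of these, 6 lack any improper symmetry element and so occur as enantiomeric pairs, giving 9 + 6 = 15 stereoisomers in total.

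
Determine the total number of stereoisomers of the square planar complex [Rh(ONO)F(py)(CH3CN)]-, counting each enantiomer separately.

A square has two trans pairs of vertices; adjacent vertices are cis.
Systematic placement gives 3 geometric isomers: (CH3CN/ONO trans, F/py trans); (CH3CN/py trans, F/ONO trans); (CH3CN/F trans, ONO/py trans).
Each arrangement has an internal mirror plane or centre of symmetry, so none is chiral.

3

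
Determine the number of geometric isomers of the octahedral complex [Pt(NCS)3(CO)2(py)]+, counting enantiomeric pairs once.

The six octahedral sites form three mutually perpendicular trans pairs.
The distinct arrangements are (3 in all): NCS mer, CO trans; NCS fac, CO cis; NCS mer, CO cis.

3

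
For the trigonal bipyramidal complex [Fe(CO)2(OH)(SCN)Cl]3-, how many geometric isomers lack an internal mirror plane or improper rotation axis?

A trigonal bipyramid has two axial and three equatorial sites, which are chemically inequivalent.
Placing the ligands in turn and identifying arrangements related by rotation or reflection leaves 7 distinct geometric isomers.
Of these, 3 lack any improper symmetry element and so occur as enantiomeric pairs, giving 7 + 3 = 10 stereoisomers in total.

3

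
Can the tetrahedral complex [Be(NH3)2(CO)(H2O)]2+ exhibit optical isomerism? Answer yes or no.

no

Only one geometric arrangement is possible.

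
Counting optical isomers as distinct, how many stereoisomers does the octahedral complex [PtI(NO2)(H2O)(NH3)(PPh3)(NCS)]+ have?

An octahedron has six vertices in three trans pairs; every non-trans pair is cis.
Exhaustive case analysis gives 15 geometric isomers.
Of these, 15 lack any improper symmetry element and so occur as enantiomeric pairs, giving 15 + 15 = 30 stereoisomers in total.

30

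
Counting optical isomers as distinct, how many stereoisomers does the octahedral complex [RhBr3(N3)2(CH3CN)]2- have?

3

An octahedron has six vertices in three trans pairs; every non-trans pair is cis.
There are 3 geometric isomers: Br mer, N3 trans; Br mer, N3 cis; Br fac, N3 cis.
Each arrangement has an internal mirror plane or centre of symmetry, so none is chiral.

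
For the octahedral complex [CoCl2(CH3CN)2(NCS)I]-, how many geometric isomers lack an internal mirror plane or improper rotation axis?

An octahedron has six vertices in three trans pairs; every non-trans pair is cis.
The distinct arrangements are (6 in all): Cl trans, CH3CN trans; Cl cis, CH3CN trans; Cl cis, CH3CN cis (3 arrangements, 2 chiral); Cl trans, CH3CN cis.
Of these, 2 lack any improper symmetry element and so occur as enantiomeric pairs, giving 6 + 2 = 8 stereoisomers in total.

2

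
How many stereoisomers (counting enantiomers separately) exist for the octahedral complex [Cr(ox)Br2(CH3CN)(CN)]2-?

The six octahedral sites form three mutually perpendicular trans pairs.
Each ox is bidentate and must span two cis positions.
The distinct arrangements are (4 in all): Br trans; Br cis (3 arrangements, 2 chiral).
Of these, 2 lack any improper symmetry element and so occur as enantiomeric pairs, giving 4 + 2 = 6 stereoisomers in total.

6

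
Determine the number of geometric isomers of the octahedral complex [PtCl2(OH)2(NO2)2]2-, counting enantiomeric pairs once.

The six octahedral sites form three mutually perpendicular trans pairs.
The distinct arrangements are (5 in all): Cl trans, OH trans, NO2 trans; Cl trans, OH cis, NO2 cis; Cl cis, OH trans, NO2 cis; Cl cis, OH cis, NO2 cis (chiral); Cl cis, OH cis, NO2 trans.

5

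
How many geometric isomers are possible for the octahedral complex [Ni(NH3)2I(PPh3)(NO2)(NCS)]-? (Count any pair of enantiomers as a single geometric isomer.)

9

In an octahedral complex each vertex has one trans partner and four cis neighbours.
Systematic enumeration (placing each ligand type in turn and discarding arrangements equivalent by rotation or reflection) gives 9 geometric isomers.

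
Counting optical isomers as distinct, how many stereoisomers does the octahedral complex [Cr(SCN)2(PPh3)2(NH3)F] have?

8

In an octahedral complex each vertex has one trans partner and four cis neighbours.
The distinct arrangements are (6 in all): SCN trans, PPh3 trans; SCN cis, PPh3 cis (3 arrangements, 2 chiral); SCN trans, PPh3 cis; SCN cis, PPh3 trans.
Of these, 2 lack any improper symmetry element and so occur as enantiomeric pairs, giving 6 + 2 = 8 stereoisomers in total.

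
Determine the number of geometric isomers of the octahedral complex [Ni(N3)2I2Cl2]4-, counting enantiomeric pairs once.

An octahedron has six vertices in three trans pairs; every non-trans pair is cis.
There are 5 geometric isomers: N3 trans, I trans, Cl trans; N3 cis, I cis, Cl trans; N3 trans, I cis, Cl cis; N3 cis, I cis, Cl cis (chiral); N3 cis, I trans, Cl cis.

5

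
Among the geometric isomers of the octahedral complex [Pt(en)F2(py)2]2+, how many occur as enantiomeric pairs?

Each en is bidentate and must span two cis positions.
The distinct arrangements are (3 in all): F trans, py cis; F cis, py trans; F cis, py cis (chiral).
One of these lacks any improper symmetry element and so occurs as an enantiomeric pair, giving 3 + 1 = 4 stereoisomers in total.

1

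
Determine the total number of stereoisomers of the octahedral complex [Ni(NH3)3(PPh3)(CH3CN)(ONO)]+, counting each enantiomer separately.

5

An octahedron has six vertices in three trans pairs; every non-trans pair is cis.
There are 4 geometric isomers: NH3 mer (3 arrangements); NH3 fac (chiral).
One of these lacks any improper symmetry element and so occurs as an enantiomeric pair, giving 4 + 1 = 5 stereoisomers in total.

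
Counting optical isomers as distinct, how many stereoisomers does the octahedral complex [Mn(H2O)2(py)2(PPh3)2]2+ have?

6

In an octahedral complex each vertex has one trans partner and four cis neighbours.
Systematic placement gives 5 geometric isomers: H2O trans, py trans, PPh3 trans; H2O trans, py cis, PPh3 cis; H2O cis, py trans, PPh3 cis; H2O cis, py cis, PPh3 cis (chiral); H2O cis, py cis, PPh3 trans.
One of these lacks any improper symmetry element and so occurs as an enantiomeric pair, giving 5 + 1 = 6 stereoisomers in total.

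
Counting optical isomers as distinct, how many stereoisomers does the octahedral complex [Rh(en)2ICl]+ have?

Each en is bidentate and must span two cis positions.
Systematic placement gives 2 geometric isomers: I and Cl mutually trans; I and Cl mutually cis (chiral).
One of these lacks any improper symmetry element and so occurs as an enantiomeric pair, giving 2 + 1 = 3 stereoisomers in total.

3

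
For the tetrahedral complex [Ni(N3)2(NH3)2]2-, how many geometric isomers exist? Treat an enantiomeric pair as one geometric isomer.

All four vertices of a tetrahedron are equivalent and mutually adjacent, so cis/trans isomerism cannot arise.
Only one geometric arrangement is possible.

1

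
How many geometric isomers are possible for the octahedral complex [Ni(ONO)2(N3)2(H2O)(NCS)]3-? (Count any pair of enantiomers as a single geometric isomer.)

6

In an octahedral complex each vertex has one trans partner and four cis neighbours.
The distinct arrangements are (6 in all): ONO trans, N3 cis; ONO cis, N3 cis (3 arrangements, 2 chiral); ONO trans, N3 trans; ONO cis, N3 trans.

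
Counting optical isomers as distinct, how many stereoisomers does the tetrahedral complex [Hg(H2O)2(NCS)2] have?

1

Only one geometric arrangement is possible.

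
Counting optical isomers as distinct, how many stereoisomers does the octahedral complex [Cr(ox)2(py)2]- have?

An octahedron has six vertices in three trans pairs; every non-trans pair is cis.
Each ox is bidentate and must span two cis positions.
Systematic placement gives 2 geometric isomers: py trans; py cis (chiral).
One of these lacks any improper symmetry element and so occurs as an enantiomeric pair, giving 2 + 1 = 3 stereoisomers in total.

3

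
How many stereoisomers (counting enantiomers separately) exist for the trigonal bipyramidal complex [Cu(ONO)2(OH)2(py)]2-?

In a trigonal bipyramid the two axial positions differ from the three equatorial ones.
Placing the ligands in turn and identifying arrangements related by rotation or reflection leaves 5 distinct geometric isomers.
One of these lacks any improper symmetry element and so occurs as an enantiomeric pair, giving 5 + 1 = 6 stereoisomers in total.

6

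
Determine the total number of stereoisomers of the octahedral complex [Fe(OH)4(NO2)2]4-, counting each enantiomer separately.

The six octahedral sites form three mutually perpendicular trans pairs.
Working through the distinct placements yields 2 geometric isomers: NO2 trans; NO2 cis.
Each arrangement has an internal mirror plane or centre of symmetry, so none is chiral.

2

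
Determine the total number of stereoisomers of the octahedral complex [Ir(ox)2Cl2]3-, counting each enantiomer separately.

In an octahedral complex each vertex has one trans partner and four cis neighbours.
Each ox is bidentate and must span two cis positions.
There are 2 geometric isomers: Cl trans; Cl cis (chiral).
One of these lacks any improper symmetry element and so occurs as an enantiomeric pair, giving 2 + 1 = 3 stereoisomers in total.

3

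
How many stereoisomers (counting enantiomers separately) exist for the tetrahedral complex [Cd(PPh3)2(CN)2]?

In a tetrahedral complex all four positions are equivalent and every pair of ligands is adjacent — there is no cis/trans distinction.
Only one geometric arrangement is possible.

1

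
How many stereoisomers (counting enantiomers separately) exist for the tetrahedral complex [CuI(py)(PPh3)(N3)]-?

In a tetrahedral complex all four positions are equivalent and every pair of ligands is adjacent — there is no cis/trans distinction.
Only one geometric arrangement is possible; it has no improper symmetry element, so it exists as a pair of enantiomers (2 stereoisomers).

2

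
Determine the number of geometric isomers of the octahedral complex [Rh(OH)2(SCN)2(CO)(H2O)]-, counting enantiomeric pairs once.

6

In an octahedral complex each vertex has one trans partner and four cis neighbours.
There are 6 geometric isomers: OH trans, SCN trans; OH cis, SCN cis (3 arrangements, 2 chiral); OH cis, SCN trans; OH trans, SCN cis.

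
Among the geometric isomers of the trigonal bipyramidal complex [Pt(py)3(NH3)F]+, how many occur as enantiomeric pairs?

In a trigonal bipyramid the two axial positions differ from the three equatorial ones.
The distinct arrangements are (4 in all): NH3 axial, F axial; NH3 equatorial, F axial; NH3 axial, F equatorial; NH3 equatorial, F equatorial.
Each arrangement has an internal mirror plane or centre of symmetry, so none is chiral.

0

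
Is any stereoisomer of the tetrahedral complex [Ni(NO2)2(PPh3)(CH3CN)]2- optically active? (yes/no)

In a tetrahedral complex all four positions are equivalent and every pair of ligands is adjacent — there is no cis/trans distinction.
Only one geometric arrangement is possible.

no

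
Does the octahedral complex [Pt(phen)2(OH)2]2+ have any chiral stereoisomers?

yes

Each phen is bidentate and must span two cis positions.
The distinct arrangements are (2 in all): OH trans; OH cis (chiral).
One of these lacks any improper symmetry element and so occurs as an enantiomeric pair, giving 2 + 1 = 3 stereoisomers in total.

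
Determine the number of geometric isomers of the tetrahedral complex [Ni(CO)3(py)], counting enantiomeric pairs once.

1

All four vertices of a tetrahedron are equivalent and mutually adjacent, so cis/trans isomerism cannot arise.
Only one geometric arrangement is possible.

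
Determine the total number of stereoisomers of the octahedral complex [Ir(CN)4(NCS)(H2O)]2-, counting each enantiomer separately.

2

An octahedron has six vertices in three trans pairs; every non-trans pair is cis.
Working through the distinct placements yields 2 geometric isomers: NCS and H2O mutually trans; NCS and H2O mutually cis.
Each arrangement has an internal mirror plane or centre of symmetry, so none is chiral.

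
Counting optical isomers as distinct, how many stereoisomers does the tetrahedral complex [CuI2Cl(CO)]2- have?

1

All four vertices of a tetrahedron are equivalent and mutually adjacent, so cis/trans isomerism cannot arise.
Only one geometric arrangement is possible.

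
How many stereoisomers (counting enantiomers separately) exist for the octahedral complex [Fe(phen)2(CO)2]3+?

Each phen is bidentate and must span two cis positions.
Working through the distinct placements yields 2 geometric isomers: CO trans; CO cis (chiral).
One of these lacks any improper symmetry element and so occurs as an enantiomeric pair, giving 2 + 1 = 3 stereoisomers in total.

3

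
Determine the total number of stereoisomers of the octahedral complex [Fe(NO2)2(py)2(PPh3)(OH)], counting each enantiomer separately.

In an octahedral complex each vertex has one trans partner and four cis neighbours.
The distinct arrangements are (6 in all): NO2 trans, py trans; NO2 trans, py cis; NO2 cis, py trans; NO2 cis, py cis (3 arrangements, 2 chiral).
Of these, 2 lack any improper symmetry element and so occur as enantiomeric pairs, giving 6 + 2 = 8 stereoisomers in total.

8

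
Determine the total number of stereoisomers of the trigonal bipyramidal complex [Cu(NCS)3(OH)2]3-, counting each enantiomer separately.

A trigonal bipyramid has two axial and three equatorial sites, which are chemically inequivalent.
Systematic placement gives 3 geometric isomers: OH both equatorial; OH one axial, one equatorial; OH both axial.
Each arrangement has an internal mirror plane or centre of symmetry, so none is chiral.

3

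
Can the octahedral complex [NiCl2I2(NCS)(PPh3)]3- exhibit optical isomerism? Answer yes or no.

yes

The six octahedral sites form three mutually perpendicular trans pairs.
Systematic placement gives 6 geometric isomers: Cl trans, I trans; Cl trans, I cis; Cl cis, I cis (3 arrangements, 2 chiral); Cl cis, I trans.
Of these, 2 lack any improper symmetry element and so occur as enantiomeric pairs, giving 6 + 2 = 8 stereoisomers in total.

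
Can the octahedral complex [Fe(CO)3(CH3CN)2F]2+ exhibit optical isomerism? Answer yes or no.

In an octahedral complex each vertex has one trans partner and four cis neighbours.
There are 3 geometric isomers: CO mer, CH3CN trans; CO fac, CH3CN cis; CO mer, CH3CN cis.
Each arrangement has an internal mirror plane or centre of symmetry, so none is chiral.

no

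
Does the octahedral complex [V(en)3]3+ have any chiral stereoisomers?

The six octahedral sites form three mutually perpendicular trans pairs.
Each en is bidentate and must span two cis positions.
Only one geometric arrangement is possible; it has no improper symmetry element, so it exists as a pair of enantiomers (2 stereoisomers).

yes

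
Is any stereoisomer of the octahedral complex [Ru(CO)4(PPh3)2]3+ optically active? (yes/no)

Working through the distinct placements yields 2 geometric isomers: PPh3 trans; PPh3 cis.
Each arrangement has an internal mirror plane or centre of symmetry, so none is chiral.

no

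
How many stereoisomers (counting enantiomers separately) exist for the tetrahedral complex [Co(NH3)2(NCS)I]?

All four vertices of a tetrahedron are equivalent and mutually adjacent, so cis/trans isomerism cannot arise.
Only one geometric arrangement is possible.

1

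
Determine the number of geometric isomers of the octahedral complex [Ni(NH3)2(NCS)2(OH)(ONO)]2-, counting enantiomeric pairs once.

In an octahedral complex each vertex has one trans partner and four cis neighbours.
Systematic placement gives 6 geometric isomers: NH3 trans, NCS trans; NH3 cis, NCS trans; NH3 cis, NCS cis (3 arrangements, 2 chiral); NH3 trans, NCS cis.

6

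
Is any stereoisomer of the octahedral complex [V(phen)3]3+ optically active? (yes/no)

yes

Each phen is bidentate and must span two cis positions.
Only one geometric arrangement is possible; it has no improper symmetry element, so it exists as a pair of enantiomers (2 stereoisomers).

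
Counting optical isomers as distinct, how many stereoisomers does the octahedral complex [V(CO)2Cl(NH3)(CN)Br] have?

An octahedron has six vertices in three trans pairs; every non-trans pair is cis.
Systematic enumeration (placing each ligand type in turn and discarding arrangements equivalent by rotation or reflection) gives 9 geometric isomers.
Of these, 6 lack any improper symmetry element and so occur as enantiomeric pairs, giving 9 + 6 = 15 stereoisomers in total.

15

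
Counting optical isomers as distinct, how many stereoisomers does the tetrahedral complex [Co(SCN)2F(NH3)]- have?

1

In a tetrahedral complex all four positions are equivalent and every pair of ligands is adjacent — there is no cis/trans distinction.
Only one geometric arrangement is possible.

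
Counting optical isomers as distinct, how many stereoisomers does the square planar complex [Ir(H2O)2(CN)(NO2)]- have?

2

A square has two trans pairs of vertices; adjacent vertices are cis.
There are 2 geometric isomers: H2O cis; H2O trans.
Each arrangement has an internal mirror plane or centre of symmetry, so none is chiral.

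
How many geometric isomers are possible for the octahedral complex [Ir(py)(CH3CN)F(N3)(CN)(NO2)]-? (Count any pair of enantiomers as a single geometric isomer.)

In an octahedral complex each vertex has one trans partner and four cis neighbours.
Exhaustive case analysis gives 15 geometric isomers.

15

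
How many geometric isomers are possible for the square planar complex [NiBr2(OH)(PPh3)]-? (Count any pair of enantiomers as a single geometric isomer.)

In a square planar complex each vertex has one trans partner and two cis neighbours.
There are 2 geometric isomers: Br cis; Br trans.

2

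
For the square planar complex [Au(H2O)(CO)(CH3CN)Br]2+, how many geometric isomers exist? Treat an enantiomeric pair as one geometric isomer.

3

In a square planar complex each vertex has one trans partner and two cis neighbours.
Systematic placement gives 3 geometric isomers: (Br/CO trans, CH3CN/H2O trans); (Br/H2O trans, CH3CN/CO trans); (Br/CH3CN trans, CO/H2O trans).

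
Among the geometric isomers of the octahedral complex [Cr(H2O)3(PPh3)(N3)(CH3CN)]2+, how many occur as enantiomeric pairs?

An octahedron has six vertices in three trans pairs; every non-trans pair is cis.
There are 4 geometric isomers: H2O mer (3 arrangements); H2O fac (chiral).
One of these lacks any improper symmetry element and so occurs as an enantiomeric pair, giving 4 + 1 = 5 stereoisomers in total.

1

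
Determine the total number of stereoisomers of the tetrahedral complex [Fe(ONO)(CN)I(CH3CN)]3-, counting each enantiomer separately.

2

Only one geometric arrangement is possible; it has no improper symmetry element, so it exists as a pair of enantiomers (2 stereoisomers).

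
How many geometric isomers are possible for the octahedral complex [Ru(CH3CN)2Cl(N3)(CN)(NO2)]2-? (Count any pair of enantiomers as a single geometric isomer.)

Exhaustive case analysis gives 9 geometric isomers.

9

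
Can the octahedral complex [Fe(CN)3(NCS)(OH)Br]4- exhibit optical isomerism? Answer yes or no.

yes

In an octahedral complex each vertex has one trans partner and four cis neighbours.
There are 4 geometric isomers: CN mer (3 arrangements); CN fac (chiral).
One of these lacks any improper symmetry element and so occurs as an enantiomeric pair, giving 4 + 1 = 5 stereoisomers in total.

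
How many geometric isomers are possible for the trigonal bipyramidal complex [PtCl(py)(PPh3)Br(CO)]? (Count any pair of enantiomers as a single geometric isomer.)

10

In a trigonal bipyramid the two axial positions differ from the three equatorial ones.
Systematic enumeration (placing each ligand type in turn and discarding arrangements equivalent by rotation or reflection) gives 10 geometric isomers.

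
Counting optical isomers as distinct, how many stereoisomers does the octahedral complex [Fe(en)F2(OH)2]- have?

4

In an octahedral complex each vertex has one trans partner and four cis neighbours.
Each en is bidentate and must span two cis positions.
The distinct arrangements are (3 in all): F trans, OH cis; F cis, OH cis (chiral); F cis, OH trans.
One of these lacks any improper symmetry element and so occurs as an enantiomeric pair, giving 3 + 1 = 4 stereoisomers in total.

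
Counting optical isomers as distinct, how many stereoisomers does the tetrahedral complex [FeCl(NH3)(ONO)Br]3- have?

2

In a tetrahedral complex all four positions are equivalent and every pair of ligands is adjacent — there is no cis/trans distinction.
Only one geometric arrangement is possible; it has no improper symmetry element, so it exists as a pair of enantiomers (2 stereoisomers).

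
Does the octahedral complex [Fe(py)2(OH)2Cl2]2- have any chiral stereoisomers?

yes

In an octahedral complex each vertex has one trans partner and four cis neighbours.
Systematic placement gives 5 geometric isomers: py trans, OH trans, Cl trans; py cis, OH cis, Cl trans; py trans, OH cis, Cl cis; py cis, OH cis, Cl cis (chiral); py cis, OH trans, Cl cis.
One of these lacks any improper symmetry element and so occurs as an enantiomeric pair, giving 5 + 1 = 6 stereoisomers in total.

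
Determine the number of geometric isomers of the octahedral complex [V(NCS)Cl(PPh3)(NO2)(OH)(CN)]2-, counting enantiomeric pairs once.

15

An octahedron has six vertices in three trans pairs; every non-trans pair is cis.
Exhaustive case analysis gives 15 geometric isomers.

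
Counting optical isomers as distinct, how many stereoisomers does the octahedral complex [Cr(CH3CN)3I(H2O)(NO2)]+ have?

5

There are 4 geometric isomers: CH3CN mer (3 arrangements); CH3CN fac (chiral).
One of these lacks any improper symmetry element and so occurs as an enantiomeric pair, giving 4 + 1 = 5 stereoisomers in total.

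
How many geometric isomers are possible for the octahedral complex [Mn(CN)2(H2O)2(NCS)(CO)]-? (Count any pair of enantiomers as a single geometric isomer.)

6

In an octahedral complex each vertex has one trans partner and four cis neighbours.
Systematic placement gives 6 geometric isomers: CN trans, H2O cis; CN trans, H2O trans; CN cis, H2O cis (3 arrangements, 2 chiral); CN cis, H2O trans.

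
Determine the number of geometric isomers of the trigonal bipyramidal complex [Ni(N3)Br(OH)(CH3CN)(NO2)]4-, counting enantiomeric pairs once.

10

Placing the ligands in turn and identifying arrangements related by rotation or reflection leaves 10 distinct geometric isomers.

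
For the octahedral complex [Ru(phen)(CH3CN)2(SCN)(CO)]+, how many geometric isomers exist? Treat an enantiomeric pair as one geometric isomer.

4

In an octahedral complex each vertex has one trans partner and four cis neighbours.
Each phen is bidentate and must span two cis positions.
Systematic placement gives 4 geometric isomers: CH3CN trans; CH3CN cis (3 arrangements, 2 chiral).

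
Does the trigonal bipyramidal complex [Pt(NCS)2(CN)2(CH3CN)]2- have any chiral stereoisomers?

In a trigonal bipyramid the two axial positions differ from the three equatorial ones.
Placing the ligands in turn and identifying arrangements related by rotation or reflection leaves 5 distinct geometric isomers.
One of these lacks any improper symmetry element and so occurs as an enantiomeric pair, giving 5 + 1 = 6 stereoisomers in total.

yes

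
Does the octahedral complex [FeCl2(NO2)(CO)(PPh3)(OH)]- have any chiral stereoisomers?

Placing the ligands in turn and identifying arrangements related by rotation or reflection leaves 9 distinct geometric isomers.
Of these, 6 lack any improper symmetry element and so occur as enantiomeric pairs, giving 9 + 6 = 15 stereoisomers in total.

yes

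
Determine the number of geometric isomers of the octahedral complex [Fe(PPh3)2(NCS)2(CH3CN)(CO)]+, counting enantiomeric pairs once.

6

An octahedron has six vertices in three trans pairs; every non-trans pair is cis.
There are 6 geometric isomers: PPh3 trans, NCS trans; PPh3 cis, NCS cis (3 arrangements, 2 chiral); PPh3 trans, NCS cis; PPh3 cis, NCS trans.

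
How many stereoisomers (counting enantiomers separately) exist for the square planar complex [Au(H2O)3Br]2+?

Only one geometric arrangement is possible.

1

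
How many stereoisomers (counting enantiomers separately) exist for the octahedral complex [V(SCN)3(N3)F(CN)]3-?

5

The six octahedral sites form three mutually perpendicular trans pairs.
Systematic placement gives 4 geometric isomers: SCN mer (3 arrangements); SCN fac (chiral).
One of these lacks any improper symmetry element and so occurs as an enantiomeric pair, giving 4 + 1 = 5 stereoisomers in total.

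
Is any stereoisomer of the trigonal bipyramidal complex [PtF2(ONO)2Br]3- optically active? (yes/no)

Systematic enumeration (placing each ligand type in turn and discarding arrangements equivalent by rotation or reflection) gives 5 geometric isomers.
One of these lacks any improper symmetry element and so occurs as an enantiomeric pair, giving 5 + 1 = 6 stereoisomers in total.

yes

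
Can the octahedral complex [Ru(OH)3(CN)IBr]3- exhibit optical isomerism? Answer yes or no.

yes

Systematic placement gives 4 geometric isomers: OH mer (3 arrangements); OH fac (chiral).
One of these lacks any improper symmetry element and so occurs as an enantiomeric pair, giving 4 + 1 = 5 stereoisomers in total.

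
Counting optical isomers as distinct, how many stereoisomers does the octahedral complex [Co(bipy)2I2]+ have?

3

The six octahedral sites form three mutually perpendicular trans pairs.
Each bipy is bidentate and must span two cis positions.
Working through the distinct placements yields 2 geometric isomers: I trans; I cis (chiral).
One of these lacks any improper symmetry element and so occurs as an enantiomeric pair, giving 2 + 1 = 3 stereoisomers in total.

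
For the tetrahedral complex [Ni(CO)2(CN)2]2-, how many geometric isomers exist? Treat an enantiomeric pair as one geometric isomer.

In a tetrahedral complex all four positions are equivalent and every pair of ligands is adjacent — there is no cis/trans distinction.
Only one geometric arrangement is possible.

1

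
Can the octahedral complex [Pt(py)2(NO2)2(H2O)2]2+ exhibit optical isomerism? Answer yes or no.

yes

In an octahedral complex each vertex has one trans partner and four cis neighbours.
Working through the distinct placements yields 5 geometric isomers: py trans, NO2 trans, H2O trans; py cis, NO2 cis, H2O trans; py trans, NO2 cis, H2O cis; py cis, NO2 cis, H2O cis (chiral); py cis, NO2 trans, H2O cis.
One of these lacks any improper symmetry element and so occurs as an enantiomeric pair, giving 5 + 1 = 6 stereoisomers in total.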